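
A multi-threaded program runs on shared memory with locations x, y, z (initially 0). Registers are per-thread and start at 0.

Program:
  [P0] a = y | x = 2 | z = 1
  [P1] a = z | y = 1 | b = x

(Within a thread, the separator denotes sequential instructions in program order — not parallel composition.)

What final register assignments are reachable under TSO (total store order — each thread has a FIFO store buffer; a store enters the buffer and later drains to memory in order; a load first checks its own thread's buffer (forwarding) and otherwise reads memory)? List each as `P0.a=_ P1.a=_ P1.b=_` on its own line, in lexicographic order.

outcome vector order: (P0.a,P1.a,P1.b)
|TSO outcomes| = 5

P0.a=0 P1.a=0 P1.b=0
P0.a=0 P1.a=0 P1.b=2
P0.a=0 P1.a=1 P1.b=2
P0.a=1 P1.a=0 P1.b=0
P0.a=1 P1.a=0 P1.b=2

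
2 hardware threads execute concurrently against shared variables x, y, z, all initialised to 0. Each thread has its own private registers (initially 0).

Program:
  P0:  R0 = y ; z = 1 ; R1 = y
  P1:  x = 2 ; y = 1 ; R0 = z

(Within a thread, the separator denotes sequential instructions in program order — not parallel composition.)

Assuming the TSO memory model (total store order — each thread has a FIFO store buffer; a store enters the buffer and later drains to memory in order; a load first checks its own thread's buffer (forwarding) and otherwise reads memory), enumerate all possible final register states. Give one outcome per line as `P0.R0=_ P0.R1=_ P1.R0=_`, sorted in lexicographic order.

P0.R0=0 P0.R1=0 P1.R0=0
P0.R0=0 P0.R1=0 P1.R0=1
P0.R0=0 P0.R1=1 P1.R0=0
P0.R0=0 P0.R1=1 P1.R0=1
P0.R0=1 P0.R1=1 P1.R0=0
P0.R0=1 P0.R1=1 P1.R0=1

outcome vector order: (P0.R0,P0.R1,P1.R0)
|TSO outcomes| = 6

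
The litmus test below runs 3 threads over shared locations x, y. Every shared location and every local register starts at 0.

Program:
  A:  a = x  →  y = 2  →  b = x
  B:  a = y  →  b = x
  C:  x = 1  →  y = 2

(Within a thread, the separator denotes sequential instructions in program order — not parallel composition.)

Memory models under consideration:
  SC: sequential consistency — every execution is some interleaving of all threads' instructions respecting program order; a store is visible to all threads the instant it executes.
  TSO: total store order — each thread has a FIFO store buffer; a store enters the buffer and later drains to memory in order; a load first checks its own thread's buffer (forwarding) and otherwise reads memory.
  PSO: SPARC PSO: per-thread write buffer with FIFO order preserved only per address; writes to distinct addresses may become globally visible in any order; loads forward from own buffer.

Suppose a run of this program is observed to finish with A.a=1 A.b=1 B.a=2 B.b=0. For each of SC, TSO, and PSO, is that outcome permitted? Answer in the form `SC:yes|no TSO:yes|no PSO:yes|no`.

SC:no TSO:no PSO:yes

outcome vector order: (A.a,A.b,B.a,B.b)
under SC → 0000; 0001; 0020; 0021; 0100; 0101; 0120; 0121; 1100; 1101; 1121
under TSO → 0000; 0001; 0020; 0021; 0100; 0101; 0120; 0121; 1100; 1101; 1121
under PSO → 0000; 0001; 0020; 0021; 0100; 0101; 0120; 0121; 1100; 1101; 1120; 1121
target 1120 ∈ {PSO}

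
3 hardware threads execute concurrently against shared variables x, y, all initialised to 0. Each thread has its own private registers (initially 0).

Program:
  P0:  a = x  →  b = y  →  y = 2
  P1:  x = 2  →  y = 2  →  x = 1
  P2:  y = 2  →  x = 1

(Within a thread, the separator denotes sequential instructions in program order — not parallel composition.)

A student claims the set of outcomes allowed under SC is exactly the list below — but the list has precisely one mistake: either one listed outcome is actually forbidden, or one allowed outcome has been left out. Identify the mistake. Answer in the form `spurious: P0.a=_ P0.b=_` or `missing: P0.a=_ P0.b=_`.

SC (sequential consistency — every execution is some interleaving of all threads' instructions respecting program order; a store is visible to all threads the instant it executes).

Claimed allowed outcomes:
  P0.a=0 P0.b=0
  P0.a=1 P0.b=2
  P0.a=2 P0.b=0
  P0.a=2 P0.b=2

missing: P0.a=0 P0.b=2

outcome vector order: (P0.a,P0.b)
SC: 5 outcomes — {00 02 12 20 22}
SC∖claimed = {02}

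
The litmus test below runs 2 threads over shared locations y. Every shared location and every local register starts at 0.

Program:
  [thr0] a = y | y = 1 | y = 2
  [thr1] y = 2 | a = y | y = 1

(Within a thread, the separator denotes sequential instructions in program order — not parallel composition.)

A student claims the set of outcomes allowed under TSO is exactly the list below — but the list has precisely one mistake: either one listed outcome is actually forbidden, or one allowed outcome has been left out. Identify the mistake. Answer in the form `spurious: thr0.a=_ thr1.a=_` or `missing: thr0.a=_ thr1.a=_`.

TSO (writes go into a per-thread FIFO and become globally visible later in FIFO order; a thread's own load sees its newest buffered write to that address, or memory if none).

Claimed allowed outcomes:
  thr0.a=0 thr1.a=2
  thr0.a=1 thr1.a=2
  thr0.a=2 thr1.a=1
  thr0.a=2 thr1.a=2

missing: thr0.a=0 thr1.a=1

outcome vector order: (thr0.a,thr1.a)
TSO (5): 01 02 12 21 22
TSO∖claimed = {01}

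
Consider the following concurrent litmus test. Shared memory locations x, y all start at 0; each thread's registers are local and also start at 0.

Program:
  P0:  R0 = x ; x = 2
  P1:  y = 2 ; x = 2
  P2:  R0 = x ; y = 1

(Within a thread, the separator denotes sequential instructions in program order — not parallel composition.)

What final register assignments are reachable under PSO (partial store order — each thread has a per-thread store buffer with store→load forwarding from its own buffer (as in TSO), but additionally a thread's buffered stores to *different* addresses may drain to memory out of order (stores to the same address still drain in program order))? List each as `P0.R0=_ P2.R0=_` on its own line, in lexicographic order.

outcome vector order: (P0.R0,P2.R0)
|PSO outcomes| = 4

P0.R0=0 P2.R0=0
P0.R0=0 P2.R0=2
P0.R0=2 P2.R0=0
P0.R0=2 P2.R0=2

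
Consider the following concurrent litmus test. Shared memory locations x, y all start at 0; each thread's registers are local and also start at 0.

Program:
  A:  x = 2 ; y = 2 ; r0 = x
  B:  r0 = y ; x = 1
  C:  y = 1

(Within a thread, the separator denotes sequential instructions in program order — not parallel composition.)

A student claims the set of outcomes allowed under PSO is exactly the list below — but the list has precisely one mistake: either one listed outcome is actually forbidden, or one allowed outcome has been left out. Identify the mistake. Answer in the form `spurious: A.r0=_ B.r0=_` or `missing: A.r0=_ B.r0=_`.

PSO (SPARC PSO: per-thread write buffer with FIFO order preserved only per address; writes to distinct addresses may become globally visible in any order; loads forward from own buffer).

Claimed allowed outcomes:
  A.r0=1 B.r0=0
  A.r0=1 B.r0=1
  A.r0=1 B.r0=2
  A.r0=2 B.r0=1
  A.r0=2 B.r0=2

missing: A.r0=2 B.r0=0

outcome vector order: (A.r0,B.r0)
PSO: 6 outcomes — {1/0 1/1 1/2 2/0 2/1 2/2}
PSO∖claimed = {2/0}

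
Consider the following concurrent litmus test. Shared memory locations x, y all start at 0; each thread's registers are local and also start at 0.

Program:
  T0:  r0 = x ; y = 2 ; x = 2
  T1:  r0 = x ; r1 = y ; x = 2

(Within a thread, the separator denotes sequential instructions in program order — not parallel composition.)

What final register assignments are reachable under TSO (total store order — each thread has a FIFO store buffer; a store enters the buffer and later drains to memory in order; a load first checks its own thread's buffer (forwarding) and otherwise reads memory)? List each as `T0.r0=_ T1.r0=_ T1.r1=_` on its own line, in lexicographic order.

outcome vector order: (T0.r0,T1.r0,T1.r1)
|TSO outcomes| = 4

T0.r0=0 T1.r0=0 T1.r1=0
T0.r0=0 T1.r0=0 T1.r1=2
T0.r0=0 T1.r0=2 T1.r1=2
T0.r0=2 T1.r0=0 T1.r1=0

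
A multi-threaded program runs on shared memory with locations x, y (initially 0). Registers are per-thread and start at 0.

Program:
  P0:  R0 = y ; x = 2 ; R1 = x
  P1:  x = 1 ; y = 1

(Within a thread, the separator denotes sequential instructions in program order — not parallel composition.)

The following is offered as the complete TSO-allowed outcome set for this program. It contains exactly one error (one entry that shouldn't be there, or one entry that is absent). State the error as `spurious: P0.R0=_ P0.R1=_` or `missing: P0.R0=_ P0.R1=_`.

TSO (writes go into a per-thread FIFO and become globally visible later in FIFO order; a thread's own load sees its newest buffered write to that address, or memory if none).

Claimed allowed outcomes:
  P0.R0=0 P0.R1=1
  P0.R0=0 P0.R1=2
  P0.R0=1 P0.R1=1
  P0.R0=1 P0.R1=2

outcome vector order: (P0.R0,P0.R1)
TSO (3): 0/1; 0/2; 1/2
claimed∖TSO = {1/1}

spurious: P0.R0=1 P0.R1=1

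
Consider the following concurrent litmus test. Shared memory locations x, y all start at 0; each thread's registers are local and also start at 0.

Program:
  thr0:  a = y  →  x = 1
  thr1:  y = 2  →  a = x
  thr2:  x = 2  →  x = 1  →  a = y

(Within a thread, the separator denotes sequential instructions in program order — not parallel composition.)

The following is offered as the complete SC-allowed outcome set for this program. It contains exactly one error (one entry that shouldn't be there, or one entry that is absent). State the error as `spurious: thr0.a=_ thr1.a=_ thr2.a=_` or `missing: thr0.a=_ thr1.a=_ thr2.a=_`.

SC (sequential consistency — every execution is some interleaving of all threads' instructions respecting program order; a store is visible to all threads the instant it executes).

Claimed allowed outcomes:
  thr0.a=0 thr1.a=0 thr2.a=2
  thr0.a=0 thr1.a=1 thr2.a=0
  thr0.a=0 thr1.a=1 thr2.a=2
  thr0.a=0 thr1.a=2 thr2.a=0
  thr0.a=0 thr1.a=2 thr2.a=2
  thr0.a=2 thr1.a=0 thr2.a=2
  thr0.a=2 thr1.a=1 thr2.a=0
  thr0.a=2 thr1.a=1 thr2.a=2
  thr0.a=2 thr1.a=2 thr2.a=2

outcome vector order: (thr0.a,thr1.a,thr2.a)
SC (8): 002, 010, 012, 022, 202, 210, 212, 222
claimed∖SC = {020}

spurious: thr0.a=0 thr1.a=2 thr2.a=0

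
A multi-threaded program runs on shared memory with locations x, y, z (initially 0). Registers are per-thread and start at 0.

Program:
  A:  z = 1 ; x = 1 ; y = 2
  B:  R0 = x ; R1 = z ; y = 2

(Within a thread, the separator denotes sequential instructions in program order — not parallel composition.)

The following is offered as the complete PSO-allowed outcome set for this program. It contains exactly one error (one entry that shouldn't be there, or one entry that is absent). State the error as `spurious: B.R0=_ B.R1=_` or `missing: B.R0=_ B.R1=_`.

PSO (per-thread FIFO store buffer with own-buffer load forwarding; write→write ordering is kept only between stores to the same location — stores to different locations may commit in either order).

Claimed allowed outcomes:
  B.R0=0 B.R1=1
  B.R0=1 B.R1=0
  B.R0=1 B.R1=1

outcome vector order: (B.R0,B.R1)
PSO (4): <0 0>, <0 1>, <1 0>, <1 1>
PSO∖claimed = {<0 0>}

missing: B.R0=0 B.R1=0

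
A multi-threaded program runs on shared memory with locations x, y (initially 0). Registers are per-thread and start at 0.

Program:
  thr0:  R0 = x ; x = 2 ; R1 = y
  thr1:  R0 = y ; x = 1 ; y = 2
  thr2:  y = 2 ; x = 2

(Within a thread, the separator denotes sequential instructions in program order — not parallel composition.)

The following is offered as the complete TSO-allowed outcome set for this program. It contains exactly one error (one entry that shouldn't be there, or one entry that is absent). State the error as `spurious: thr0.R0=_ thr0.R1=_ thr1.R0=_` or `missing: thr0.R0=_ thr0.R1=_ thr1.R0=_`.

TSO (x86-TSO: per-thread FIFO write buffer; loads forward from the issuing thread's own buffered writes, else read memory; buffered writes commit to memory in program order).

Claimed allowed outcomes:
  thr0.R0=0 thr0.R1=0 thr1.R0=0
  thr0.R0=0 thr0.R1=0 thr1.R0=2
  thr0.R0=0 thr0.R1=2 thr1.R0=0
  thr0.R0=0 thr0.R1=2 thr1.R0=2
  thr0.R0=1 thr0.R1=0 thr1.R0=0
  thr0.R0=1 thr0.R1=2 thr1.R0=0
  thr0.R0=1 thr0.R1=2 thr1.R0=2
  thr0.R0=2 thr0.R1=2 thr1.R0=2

outcome vector order: (thr0.R0,thr0.R1,thr1.R0)
TSO (9): 000, 002, 020, 022, 100, 120, 122, 220, 222
TSO∖claimed = {220}

missing: thr0.R0=2 thr0.R1=2 thr1.R0=0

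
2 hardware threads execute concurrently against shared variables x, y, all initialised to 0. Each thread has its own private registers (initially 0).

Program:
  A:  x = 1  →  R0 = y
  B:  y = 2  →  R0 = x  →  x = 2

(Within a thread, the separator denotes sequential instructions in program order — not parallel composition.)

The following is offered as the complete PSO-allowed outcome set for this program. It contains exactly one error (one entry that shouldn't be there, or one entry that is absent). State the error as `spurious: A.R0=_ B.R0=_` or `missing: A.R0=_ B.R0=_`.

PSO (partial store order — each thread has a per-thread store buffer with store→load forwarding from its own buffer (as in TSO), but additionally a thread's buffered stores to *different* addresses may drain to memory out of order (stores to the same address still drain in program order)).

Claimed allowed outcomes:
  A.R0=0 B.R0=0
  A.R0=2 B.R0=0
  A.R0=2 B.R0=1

missing: A.R0=0 B.R0=1

outcome vector order: (A.R0,B.R0)
PSO (4): (0,0) (0,1) (2,0) (2,1)
PSO∖claimed = {(0,1)}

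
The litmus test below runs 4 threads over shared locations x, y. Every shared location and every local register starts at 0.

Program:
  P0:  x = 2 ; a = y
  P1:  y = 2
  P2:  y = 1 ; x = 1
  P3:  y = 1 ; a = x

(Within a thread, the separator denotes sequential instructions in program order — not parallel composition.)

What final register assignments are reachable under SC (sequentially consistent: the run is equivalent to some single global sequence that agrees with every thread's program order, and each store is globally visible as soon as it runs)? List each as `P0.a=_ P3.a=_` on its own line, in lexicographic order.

P0.a=0 P3.a=1
P0.a=0 P3.a=2
P0.a=1 P3.a=0
P0.a=1 P3.a=1
P0.a=1 P3.a=2
P0.a=2 P3.a=0
P0.a=2 P3.a=1
P0.a=2 P3.a=2

outcome vector order: (P0.a,P3.a)
|SC outcomes| = 8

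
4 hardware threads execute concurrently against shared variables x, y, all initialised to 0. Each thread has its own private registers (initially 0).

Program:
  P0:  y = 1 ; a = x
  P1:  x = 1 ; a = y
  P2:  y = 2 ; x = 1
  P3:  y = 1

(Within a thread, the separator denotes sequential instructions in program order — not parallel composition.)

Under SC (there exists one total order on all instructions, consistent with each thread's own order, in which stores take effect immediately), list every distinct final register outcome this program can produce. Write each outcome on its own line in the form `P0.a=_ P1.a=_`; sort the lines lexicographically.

P0.a=0 P1.a=1
P0.a=0 P1.a=2
P0.a=1 P1.a=0
P0.a=1 P1.a=1
P0.a=1 P1.a=2

outcome vector order: (P0.a,P1.a)
|SC outcomes| = 5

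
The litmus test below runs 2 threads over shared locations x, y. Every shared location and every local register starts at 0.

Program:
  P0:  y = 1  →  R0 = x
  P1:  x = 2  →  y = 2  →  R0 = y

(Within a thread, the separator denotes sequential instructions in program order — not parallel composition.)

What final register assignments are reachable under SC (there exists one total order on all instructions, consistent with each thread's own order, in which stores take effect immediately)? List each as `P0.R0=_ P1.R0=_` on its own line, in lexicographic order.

P0.R0=0 P1.R0=2
P0.R0=2 P1.R0=1
P0.R0=2 P1.R0=2

outcome vector order: (P0.R0,P1.R0)
|SC outcomes| = 3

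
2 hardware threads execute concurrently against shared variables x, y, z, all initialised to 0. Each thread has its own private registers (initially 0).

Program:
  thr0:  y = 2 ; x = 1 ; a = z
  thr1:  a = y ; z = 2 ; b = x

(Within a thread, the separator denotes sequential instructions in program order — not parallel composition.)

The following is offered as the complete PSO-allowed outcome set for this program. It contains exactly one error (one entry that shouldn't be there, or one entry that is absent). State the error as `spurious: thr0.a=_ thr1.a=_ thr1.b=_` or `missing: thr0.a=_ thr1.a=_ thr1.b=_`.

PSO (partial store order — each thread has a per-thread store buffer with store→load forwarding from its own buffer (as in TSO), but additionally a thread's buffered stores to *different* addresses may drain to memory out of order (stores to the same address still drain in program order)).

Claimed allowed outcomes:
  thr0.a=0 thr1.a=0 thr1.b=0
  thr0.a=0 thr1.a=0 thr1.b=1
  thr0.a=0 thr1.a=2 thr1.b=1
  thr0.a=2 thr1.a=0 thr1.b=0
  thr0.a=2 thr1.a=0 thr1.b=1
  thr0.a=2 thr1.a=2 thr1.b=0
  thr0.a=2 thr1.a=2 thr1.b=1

outcome vector order: (thr0.a,thr1.a,thr1.b)
PSO (8): 000 001 020 021 200 201 220 221
PSO∖claimed = {020}

missing: thr0.a=0 thr1.a=2 thr1.b=0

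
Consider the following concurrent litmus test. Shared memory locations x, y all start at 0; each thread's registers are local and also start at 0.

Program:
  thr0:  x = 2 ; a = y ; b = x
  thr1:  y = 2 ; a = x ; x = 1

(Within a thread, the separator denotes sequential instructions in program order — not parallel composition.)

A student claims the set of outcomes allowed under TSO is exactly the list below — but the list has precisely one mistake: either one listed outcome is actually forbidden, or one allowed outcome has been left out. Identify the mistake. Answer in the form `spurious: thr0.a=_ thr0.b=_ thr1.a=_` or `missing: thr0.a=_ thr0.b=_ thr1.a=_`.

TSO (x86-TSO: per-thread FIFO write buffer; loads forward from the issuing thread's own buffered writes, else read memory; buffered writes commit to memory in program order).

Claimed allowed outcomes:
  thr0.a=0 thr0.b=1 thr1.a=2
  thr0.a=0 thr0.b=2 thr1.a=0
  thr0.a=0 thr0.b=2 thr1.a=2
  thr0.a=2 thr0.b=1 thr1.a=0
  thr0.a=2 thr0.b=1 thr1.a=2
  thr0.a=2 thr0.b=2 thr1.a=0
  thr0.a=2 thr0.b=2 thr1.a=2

outcome vector order: (thr0.a,thr0.b,thr1.a)
TSO (8): 0/1/0 0/1/2 0/2/0 0/2/2 2/1/0 2/1/2 2/2/0 2/2/2
TSO∖claimed = {0/1/0}

missing: thr0.a=0 thr0.b=1 thr1.a=0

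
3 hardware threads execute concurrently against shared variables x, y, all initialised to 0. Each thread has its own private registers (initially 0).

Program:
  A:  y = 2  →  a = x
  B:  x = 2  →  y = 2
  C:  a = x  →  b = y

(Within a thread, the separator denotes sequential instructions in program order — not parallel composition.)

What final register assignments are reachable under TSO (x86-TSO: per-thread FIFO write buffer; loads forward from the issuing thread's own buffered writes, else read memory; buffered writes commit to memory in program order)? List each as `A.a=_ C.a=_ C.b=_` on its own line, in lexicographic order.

A.a=0 C.a=0 C.b=0
A.a=0 C.a=0 C.b=2
A.a=0 C.a=2 C.b=0
A.a=0 C.a=2 C.b=2
A.a=2 C.a=0 C.b=0
A.a=2 C.a=0 C.b=2
A.a=2 C.a=2 C.b=0
A.a=2 C.a=2 C.b=2

outcome vector order: (A.a,C.a,C.b)
|TSO outcomes| = 8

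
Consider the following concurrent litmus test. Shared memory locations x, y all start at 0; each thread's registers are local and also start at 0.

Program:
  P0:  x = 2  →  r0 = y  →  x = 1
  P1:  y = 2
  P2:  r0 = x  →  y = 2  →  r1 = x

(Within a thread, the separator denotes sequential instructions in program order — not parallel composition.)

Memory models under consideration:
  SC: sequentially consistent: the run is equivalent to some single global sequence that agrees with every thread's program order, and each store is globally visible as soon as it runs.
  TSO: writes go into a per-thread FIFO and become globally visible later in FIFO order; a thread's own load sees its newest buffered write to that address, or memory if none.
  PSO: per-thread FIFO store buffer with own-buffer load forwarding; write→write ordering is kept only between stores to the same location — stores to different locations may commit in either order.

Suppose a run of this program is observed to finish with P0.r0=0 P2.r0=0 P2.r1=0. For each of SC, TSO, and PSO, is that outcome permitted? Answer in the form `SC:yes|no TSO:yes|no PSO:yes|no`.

SC:no TSO:yes PSO:yes

outcome vector order: (P0.r0,P2.r0,P2.r1)
[SC] allowed = {<0 0 1>; <0 0 2>; <0 1 1>; <0 2 1>; <0 2 2>; <2 0 0>; <2 0 1>; <2 0 2>; <2 1 1>; <2 2 1>; <2 2 2>}
[TSO] allowed = {<0 0 0>; <0 0 1>; <0 0 2>; <0 1 1>; <0 2 1>; <0 2 2>; <2 0 0>; <2 0 1>; <2 0 2>; <2 1 1>; <2 2 1>; <2 2 2>}
[PSO] allowed = {<0 0 0>; <0 0 1>; <0 0 2>; <0 1 1>; <0 2 1>; <0 2 2>; <2 0 0>; <2 0 1>; <2 0 2>; <2 1 1>; <2 2 1>; <2 2 2>}
target <0 0 0> ∈ {TSO,PSO}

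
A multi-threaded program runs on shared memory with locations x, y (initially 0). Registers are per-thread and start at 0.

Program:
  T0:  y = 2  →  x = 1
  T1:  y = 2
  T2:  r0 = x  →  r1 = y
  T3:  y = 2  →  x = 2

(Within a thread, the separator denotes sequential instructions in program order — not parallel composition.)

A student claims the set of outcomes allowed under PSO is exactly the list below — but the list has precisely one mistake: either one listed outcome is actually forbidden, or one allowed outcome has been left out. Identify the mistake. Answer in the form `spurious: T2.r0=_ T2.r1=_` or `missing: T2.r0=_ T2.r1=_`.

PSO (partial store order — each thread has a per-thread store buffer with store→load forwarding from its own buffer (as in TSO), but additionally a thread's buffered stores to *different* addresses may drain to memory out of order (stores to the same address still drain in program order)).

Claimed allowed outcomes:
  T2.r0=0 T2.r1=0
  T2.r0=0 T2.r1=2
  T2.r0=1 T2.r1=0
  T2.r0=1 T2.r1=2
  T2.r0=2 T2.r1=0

missing: T2.r0=2 T2.r1=2

outcome vector order: (T2.r0,T2.r1)
under PSO → <0 0> <0 2> <1 0> <1 2> <2 0> <2 2>
PSO∖claimed = {<2 2>}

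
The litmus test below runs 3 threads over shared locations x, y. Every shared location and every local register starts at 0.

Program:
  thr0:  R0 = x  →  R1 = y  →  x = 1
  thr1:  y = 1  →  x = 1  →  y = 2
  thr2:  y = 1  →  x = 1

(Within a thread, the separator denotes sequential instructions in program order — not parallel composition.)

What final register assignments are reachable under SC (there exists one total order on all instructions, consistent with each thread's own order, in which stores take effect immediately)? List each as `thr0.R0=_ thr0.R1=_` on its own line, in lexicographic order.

thr0.R0=0 thr0.R1=0
thr0.R0=0 thr0.R1=1
thr0.R0=0 thr0.R1=2
thr0.R0=1 thr0.R1=1
thr0.R0=1 thr0.R1=2

outcome vector order: (thr0.R0,thr0.R1)
|SC outcomes| = 5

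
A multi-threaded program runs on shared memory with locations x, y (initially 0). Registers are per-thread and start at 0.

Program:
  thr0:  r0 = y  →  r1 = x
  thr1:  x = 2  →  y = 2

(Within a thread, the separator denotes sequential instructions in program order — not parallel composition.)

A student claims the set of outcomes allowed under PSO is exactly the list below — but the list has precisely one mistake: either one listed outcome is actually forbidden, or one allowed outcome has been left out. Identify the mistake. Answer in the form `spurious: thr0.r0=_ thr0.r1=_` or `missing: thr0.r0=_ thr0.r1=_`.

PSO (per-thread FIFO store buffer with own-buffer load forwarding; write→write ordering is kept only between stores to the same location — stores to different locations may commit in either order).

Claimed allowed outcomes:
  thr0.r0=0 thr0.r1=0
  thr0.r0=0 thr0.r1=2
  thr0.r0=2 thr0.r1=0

missing: thr0.r0=2 thr0.r1=2

outcome vector order: (thr0.r0,thr0.r1)
PSO (4): <0 0>, <0 2>, <2 0>, <2 2>
PSO∖claimed = {<2 2>}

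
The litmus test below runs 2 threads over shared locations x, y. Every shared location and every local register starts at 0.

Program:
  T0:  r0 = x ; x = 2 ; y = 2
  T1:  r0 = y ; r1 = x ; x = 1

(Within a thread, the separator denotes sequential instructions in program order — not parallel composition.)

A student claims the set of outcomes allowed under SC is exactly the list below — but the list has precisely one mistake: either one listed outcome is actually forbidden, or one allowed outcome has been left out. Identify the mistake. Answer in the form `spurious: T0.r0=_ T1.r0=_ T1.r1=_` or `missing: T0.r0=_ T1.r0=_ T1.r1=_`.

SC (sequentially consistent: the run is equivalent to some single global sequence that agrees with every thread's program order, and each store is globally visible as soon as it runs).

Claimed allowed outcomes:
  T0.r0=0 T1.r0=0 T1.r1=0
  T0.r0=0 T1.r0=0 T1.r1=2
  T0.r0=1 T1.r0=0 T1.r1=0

outcome vector order: (T0.r0,T1.r0,T1.r1)
[SC] allowed = {<0 0 0> <0 0 2> <0 2 2> <1 0 0>}
SC∖claimed = {<0 2 2>}

missing: T0.r0=0 T1.r0=2 T1.r1=2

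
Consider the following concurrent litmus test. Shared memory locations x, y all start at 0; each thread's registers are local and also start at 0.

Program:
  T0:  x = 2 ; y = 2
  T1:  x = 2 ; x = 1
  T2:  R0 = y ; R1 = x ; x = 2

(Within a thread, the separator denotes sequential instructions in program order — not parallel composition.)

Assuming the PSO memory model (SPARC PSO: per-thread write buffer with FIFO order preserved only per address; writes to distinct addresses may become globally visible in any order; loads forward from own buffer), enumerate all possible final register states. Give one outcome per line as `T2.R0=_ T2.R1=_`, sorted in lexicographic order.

T2.R0=0 T2.R1=0
T2.R0=0 T2.R1=1
T2.R0=0 T2.R1=2
T2.R0=2 T2.R1=0
T2.R0=2 T2.R1=1
T2.R0=2 T2.R1=2

outcome vector order: (T2.R0,T2.R1)
|PSO outcomes| = 6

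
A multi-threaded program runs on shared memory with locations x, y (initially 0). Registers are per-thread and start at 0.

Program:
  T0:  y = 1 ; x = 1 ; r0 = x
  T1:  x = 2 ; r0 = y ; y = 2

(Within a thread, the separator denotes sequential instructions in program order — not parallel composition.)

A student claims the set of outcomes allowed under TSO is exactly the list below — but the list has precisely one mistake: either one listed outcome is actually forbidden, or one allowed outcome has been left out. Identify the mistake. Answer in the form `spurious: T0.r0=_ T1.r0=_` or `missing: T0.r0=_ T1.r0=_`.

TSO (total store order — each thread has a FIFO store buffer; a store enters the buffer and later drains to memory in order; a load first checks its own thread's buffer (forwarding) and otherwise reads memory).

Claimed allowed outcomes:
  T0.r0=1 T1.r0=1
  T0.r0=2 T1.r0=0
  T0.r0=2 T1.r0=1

missing: T0.r0=1 T1.r0=0

outcome vector order: (T0.r0,T1.r0)
TSO: 4 outcomes — {<1 0>, <1 1>, <2 0>, <2 1>}
TSO∖claimed = {<1 0>}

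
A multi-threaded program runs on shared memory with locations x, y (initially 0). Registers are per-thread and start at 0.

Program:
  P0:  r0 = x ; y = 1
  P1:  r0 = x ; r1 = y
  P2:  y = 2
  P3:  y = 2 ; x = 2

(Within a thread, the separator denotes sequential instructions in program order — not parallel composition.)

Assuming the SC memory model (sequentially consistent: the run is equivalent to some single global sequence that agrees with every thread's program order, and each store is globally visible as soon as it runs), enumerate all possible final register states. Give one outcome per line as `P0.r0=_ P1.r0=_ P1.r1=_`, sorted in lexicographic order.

outcome vector order: (P0.r0,P1.r0,P1.r1)
|SC outcomes| = 10

P0.r0=0 P1.r0=0 P1.r1=0
P0.r0=0 P1.r0=0 P1.r1=1
P0.r0=0 P1.r0=0 P1.r1=2
P0.r0=0 P1.r0=2 P1.r1=1
P0.r0=0 P1.r0=2 P1.r1=2
P0.r0=2 P1.r0=0 P1.r1=0
P0.r0=2 P1.r0=0 P1.r1=1
P0.r0=2 P1.r0=0 P1.r1=2
P0.r0=2 P1.r0=2 P1.r1=1
P0.r0=2 P1.r0=2 P1.r1=2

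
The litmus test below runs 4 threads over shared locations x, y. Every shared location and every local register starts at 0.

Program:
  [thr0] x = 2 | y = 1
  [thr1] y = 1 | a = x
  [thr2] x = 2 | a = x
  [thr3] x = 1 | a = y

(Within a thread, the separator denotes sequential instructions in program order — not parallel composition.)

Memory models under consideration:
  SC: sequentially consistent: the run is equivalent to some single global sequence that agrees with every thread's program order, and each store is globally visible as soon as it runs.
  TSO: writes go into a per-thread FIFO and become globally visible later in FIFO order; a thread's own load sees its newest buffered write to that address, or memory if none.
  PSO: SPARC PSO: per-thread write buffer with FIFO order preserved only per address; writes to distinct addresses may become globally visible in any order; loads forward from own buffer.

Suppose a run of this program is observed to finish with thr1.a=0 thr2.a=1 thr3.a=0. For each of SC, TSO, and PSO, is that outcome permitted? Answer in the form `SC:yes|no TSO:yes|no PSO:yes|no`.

outcome vector order: (thr1.a,thr2.a,thr3.a)
SC (10): <0 1 1>; <0 2 1>; <1 1 0>; <1 1 1>; <1 2 0>; <1 2 1>; <2 1 0>; <2 1 1>; <2 2 0>; <2 2 1>
TSO (12): <0 1 0>; <0 1 1>; <0 2 0>; <0 2 1>; <1 1 0>; <1 1 1>; <1 2 0>; <1 2 1>; <2 1 0>; <2 1 1>; <2 2 0>; <2 2 1>
PSO (12): <0 1 0>; <0 1 1>; <0 2 0>; <0 2 1>; <1 1 0>; <1 1 1>; <1 2 0>; <1 2 1>; <2 1 0>; <2 1 1>; <2 2 0>; <2 2 1>
target <0 1 0> ∈ {TSO,PSO}

SC:no TSO:yes PSO:yes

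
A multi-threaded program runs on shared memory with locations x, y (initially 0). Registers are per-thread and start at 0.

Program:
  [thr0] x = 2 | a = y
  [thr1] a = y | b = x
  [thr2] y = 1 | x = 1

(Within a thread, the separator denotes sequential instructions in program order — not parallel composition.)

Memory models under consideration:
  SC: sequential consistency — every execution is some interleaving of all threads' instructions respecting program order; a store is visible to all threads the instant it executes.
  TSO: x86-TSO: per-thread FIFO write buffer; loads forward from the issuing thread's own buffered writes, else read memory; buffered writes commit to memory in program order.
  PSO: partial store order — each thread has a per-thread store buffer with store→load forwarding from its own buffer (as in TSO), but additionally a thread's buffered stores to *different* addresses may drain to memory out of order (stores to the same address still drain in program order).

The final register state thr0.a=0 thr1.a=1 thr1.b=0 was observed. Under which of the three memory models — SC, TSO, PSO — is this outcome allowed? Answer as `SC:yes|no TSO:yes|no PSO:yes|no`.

outcome vector order: (thr0.a,thr1.a,thr1.b)
under SC → (0,0,0); (0,0,1); (0,0,2); (0,1,1); (0,1,2); (1,0,0); (1,0,1); (1,0,2); (1,1,0); (1,1,1); (1,1,2)
under TSO → (0,0,0); (0,0,1); (0,0,2); (0,1,0); (0,1,1); (0,1,2); (1,0,0); (1,0,1); (1,0,2); (1,1,0); (1,1,1); (1,1,2)
under PSO → (0,0,0); (0,0,1); (0,0,2); (0,1,0); (0,1,1); (0,1,2); (1,0,0); (1,0,1); (1,0,2); (1,1,0); (1,1,1); (1,1,2)
target (0,1,0) ∈ {TSO,PSO}

SC:no TSO:yes PSO:yes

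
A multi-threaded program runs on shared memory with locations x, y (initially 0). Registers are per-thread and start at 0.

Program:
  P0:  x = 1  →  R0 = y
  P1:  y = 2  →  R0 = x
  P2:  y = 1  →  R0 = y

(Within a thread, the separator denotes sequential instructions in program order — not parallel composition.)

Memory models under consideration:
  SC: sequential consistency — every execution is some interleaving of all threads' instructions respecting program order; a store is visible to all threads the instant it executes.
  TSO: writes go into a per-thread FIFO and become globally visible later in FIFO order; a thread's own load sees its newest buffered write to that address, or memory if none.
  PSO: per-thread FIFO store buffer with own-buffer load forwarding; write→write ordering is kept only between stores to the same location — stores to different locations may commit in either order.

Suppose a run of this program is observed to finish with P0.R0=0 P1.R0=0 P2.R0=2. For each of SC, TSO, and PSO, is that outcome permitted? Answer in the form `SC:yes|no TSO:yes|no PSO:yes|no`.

SC:no TSO:yes PSO:yes

outcome vector order: (P0.R0,P1.R0,P2.R0)
SC (9): <0 1 1>; <0 1 2>; <1 0 1>; <1 1 1>; <1 1 2>; <2 0 1>; <2 0 2>; <2 1 1>; <2 1 2>
TSO (12): <0 0 1>; <0 0 2>; <0 1 1>; <0 1 2>; <1 0 1>; <1 0 2>; <1 1 1>; <1 1 2>; <2 0 1>; <2 0 2>; <2 1 1>; <2 1 2>
PSO (12): <0 0 1>; <0 0 2>; <0 1 1>; <0 1 2>; <1 0 1>; <1 0 2>; <1 1 1>; <1 1 2>; <2 0 1>; <2 0 2>; <2 1 1>; <2 1 2>
target <0 0 2> ∈ {TSO,PSO}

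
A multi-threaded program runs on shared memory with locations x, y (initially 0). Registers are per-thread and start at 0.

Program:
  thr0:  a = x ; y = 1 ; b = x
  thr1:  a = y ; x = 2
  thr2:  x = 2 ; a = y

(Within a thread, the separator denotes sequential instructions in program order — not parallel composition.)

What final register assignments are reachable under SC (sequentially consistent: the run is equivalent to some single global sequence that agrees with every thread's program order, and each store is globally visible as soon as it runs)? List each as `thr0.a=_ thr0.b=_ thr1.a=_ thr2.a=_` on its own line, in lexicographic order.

thr0.a=0 thr0.b=0 thr1.a=0 thr2.a=1
thr0.a=0 thr0.b=0 thr1.a=1 thr2.a=1
thr0.a=0 thr0.b=2 thr1.a=0 thr2.a=0
thr0.a=0 thr0.b=2 thr1.a=0 thr2.a=1
thr0.a=0 thr0.b=2 thr1.a=1 thr2.a=0
thr0.a=0 thr0.b=2 thr1.a=1 thr2.a=1
thr0.a=2 thr0.b=2 thr1.a=0 thr2.a=0
thr0.a=2 thr0.b=2 thr1.a=0 thr2.a=1
thr0.a=2 thr0.b=2 thr1.a=1 thr2.a=0
thr0.a=2 thr0.b=2 thr1.a=1 thr2.a=1

outcome vector order: (thr0.a,thr0.b,thr1.a,thr2.a)
|SC outcomes| = 10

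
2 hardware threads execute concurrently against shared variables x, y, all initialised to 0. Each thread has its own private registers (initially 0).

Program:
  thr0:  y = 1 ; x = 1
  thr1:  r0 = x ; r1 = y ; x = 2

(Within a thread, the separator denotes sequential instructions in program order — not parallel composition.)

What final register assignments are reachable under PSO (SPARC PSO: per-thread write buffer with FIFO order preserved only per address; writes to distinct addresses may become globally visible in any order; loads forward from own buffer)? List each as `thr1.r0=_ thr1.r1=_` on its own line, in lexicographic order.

outcome vector order: (thr1.r0,thr1.r1)
|PSO outcomes| = 4

thr1.r0=0 thr1.r1=0
thr1.r0=0 thr1.r1=1
thr1.r0=1 thr1.r1=0
thr1.r0=1 thr1.r1=1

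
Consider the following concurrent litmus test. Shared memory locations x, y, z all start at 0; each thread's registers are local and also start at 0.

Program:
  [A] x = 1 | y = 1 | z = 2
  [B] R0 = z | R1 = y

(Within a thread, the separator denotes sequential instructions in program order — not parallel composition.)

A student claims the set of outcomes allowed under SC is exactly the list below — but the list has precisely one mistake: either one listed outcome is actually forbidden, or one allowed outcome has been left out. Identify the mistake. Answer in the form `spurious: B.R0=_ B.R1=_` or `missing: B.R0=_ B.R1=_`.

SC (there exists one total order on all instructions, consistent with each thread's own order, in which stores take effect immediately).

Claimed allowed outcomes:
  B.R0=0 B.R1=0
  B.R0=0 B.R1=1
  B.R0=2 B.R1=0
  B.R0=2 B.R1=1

spurious: B.R0=2 B.R1=0

outcome vector order: (B.R0,B.R1)
SC: 3 outcomes — {<0 0> <0 1> <2 1>}
claimed∖SC = {<2 0>}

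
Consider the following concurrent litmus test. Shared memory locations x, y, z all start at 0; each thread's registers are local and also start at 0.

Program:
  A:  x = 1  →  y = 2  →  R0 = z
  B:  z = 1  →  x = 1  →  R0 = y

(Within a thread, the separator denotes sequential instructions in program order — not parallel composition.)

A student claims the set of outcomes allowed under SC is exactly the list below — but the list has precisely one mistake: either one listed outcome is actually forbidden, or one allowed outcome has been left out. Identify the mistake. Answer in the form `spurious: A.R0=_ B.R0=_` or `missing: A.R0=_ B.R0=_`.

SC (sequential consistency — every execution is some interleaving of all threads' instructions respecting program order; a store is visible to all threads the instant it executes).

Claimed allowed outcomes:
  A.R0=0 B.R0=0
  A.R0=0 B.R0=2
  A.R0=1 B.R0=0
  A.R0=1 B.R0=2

outcome vector order: (A.R0,B.R0)
under SC → 0/2, 1/0, 1/2
claimed∖SC = {0/0}

spurious: A.R0=0 B.R0=0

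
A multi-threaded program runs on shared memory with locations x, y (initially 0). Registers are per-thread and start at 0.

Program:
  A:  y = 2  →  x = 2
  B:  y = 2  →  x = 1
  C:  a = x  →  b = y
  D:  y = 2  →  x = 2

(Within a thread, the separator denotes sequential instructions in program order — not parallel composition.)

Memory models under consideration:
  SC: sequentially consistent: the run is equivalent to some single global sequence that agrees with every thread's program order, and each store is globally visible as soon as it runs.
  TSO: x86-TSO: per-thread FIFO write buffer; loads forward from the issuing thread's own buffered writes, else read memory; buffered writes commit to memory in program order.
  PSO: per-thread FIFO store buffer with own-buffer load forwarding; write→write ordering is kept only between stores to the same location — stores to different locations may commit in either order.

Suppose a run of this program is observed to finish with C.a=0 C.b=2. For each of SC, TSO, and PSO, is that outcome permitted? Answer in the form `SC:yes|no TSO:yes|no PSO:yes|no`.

outcome vector order: (C.a,C.b)
SC: 4 outcomes — {0/0; 0/2; 1/2; 2/2}
TSO: 4 outcomes — {0/0; 0/2; 1/2; 2/2}
PSO: 6 outcomes — {0/0; 0/2; 1/0; 1/2; 2/0; 2/2}
target 0/2 ∈ {SC,TSO,PSO}

SC:yes TSO:yes PSO:yes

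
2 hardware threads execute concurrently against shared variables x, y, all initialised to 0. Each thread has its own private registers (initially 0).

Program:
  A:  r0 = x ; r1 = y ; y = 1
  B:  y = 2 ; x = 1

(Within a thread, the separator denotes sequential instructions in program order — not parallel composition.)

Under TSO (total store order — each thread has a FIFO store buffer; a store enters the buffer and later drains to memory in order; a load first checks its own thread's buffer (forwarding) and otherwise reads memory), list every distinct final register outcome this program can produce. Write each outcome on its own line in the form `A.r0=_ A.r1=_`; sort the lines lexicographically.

A.r0=0 A.r1=0
A.r0=0 A.r1=2
A.r0=1 A.r1=2

outcome vector order: (A.r0,A.r1)
|TSO outcomes| = 3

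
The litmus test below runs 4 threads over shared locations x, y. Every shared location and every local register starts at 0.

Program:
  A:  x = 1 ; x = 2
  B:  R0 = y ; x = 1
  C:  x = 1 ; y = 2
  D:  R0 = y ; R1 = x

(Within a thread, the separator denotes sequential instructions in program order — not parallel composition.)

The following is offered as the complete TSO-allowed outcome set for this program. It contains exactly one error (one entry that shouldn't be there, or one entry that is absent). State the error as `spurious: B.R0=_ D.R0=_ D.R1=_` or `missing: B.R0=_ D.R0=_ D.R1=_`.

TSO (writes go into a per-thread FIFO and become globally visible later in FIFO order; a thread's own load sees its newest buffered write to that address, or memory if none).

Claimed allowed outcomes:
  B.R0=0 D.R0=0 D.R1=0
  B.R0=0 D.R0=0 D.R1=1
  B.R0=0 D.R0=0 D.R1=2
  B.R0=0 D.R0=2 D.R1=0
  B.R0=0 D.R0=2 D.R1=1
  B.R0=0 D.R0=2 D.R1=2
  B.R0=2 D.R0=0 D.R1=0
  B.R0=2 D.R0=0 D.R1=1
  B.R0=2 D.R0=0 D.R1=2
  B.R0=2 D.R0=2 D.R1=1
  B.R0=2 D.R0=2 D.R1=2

outcome vector order: (B.R0,D.R0,D.R1)
[TSO] allowed = {000, 001, 002, 021, 022, 200, 201, 202, 221, 222}
claimed∖TSO = {020}

spurious: B.R0=0 D.R0=2 D.R1=0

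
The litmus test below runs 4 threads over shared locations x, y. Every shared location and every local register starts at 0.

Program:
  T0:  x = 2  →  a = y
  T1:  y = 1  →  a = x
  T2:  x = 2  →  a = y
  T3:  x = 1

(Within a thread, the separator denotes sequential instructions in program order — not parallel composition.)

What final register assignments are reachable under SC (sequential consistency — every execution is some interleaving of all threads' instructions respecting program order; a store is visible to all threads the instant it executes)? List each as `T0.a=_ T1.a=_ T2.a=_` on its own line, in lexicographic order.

outcome vector order: (T0.a,T1.a,T2.a)
|SC outcomes| = 9

T0.a=0 T1.a=1 T2.a=0
T0.a=0 T1.a=1 T2.a=1
T0.a=0 T1.a=2 T2.a=0
T0.a=0 T1.a=2 T2.a=1
T0.a=1 T1.a=0 T2.a=1
T0.a=1 T1.a=1 T2.a=0
T0.a=1 T1.a=1 T2.a=1
T0.a=1 T1.a=2 T2.a=0
T0.a=1 T1.a=2 T2.a=1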